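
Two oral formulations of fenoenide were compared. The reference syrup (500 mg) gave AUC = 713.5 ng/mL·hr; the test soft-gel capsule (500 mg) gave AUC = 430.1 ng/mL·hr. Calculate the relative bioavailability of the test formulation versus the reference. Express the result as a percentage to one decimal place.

F_rel = (AUC_test/D_test) / (AUC_ref/D_ref)
      = (430.1/500) / (713.5/500)
      = 0.8602 / 1.427 = 0.6028 = 60.28%

F_rel = 60.3%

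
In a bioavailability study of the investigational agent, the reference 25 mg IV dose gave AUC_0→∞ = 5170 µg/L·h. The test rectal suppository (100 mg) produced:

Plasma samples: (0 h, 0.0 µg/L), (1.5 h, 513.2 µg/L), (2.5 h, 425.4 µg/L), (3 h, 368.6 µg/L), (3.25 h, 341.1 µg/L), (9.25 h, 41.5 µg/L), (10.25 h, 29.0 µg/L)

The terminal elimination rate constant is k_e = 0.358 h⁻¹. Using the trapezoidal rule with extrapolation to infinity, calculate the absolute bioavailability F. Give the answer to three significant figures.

F = 0.116

Trapezoidal AUC_0→10.25 (rectal suppository):
  [0→1.5]: (0.0+513.2)/2 × 1.5 = 384.9
  [1.5→2.5]: (513.2+425.4)/2 × 1 = 469.3
  [2.5→3]: (425.4+368.6)/2 × 0.5 = 198.5
  [3→3.25]: (368.6+341.1)/2 × 0.25 = 88.7125
  [3.25→9.25]: (341.1+41.5)/2 × 6 = 1147.8
  [9.25→10.25]: (41.5+29.0)/2 × 1 = 35.25
  Sum = 2324.4625 µg/L·h
Tail: C_last/k_e = 29.0/0.358 = 81.006
AUC_0→∞ (rectal suppository) = 2324.4625 + 81.006 = 2405.4685 µg/L·h
F = (AUC_ev/D_ev)/(AUC_iv/D_iv) = (2405.4685/100)/(5170/25) = 24.054685/206.8 = 0.1163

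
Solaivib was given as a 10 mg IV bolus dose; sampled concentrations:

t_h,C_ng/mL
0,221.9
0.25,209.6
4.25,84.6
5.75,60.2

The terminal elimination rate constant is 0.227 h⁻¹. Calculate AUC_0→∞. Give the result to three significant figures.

Trapezoidal AUC_0→5.75:
  [0→0.25]: (221.9+209.6)/2 × 0.25 = 53.9375
  [0.25→4.25]: (209.6+84.6)/2 × 4 = 588.4
  [4.25→5.75]: (84.6+60.2)/2 × 1.5 = 108.6
  Sum = 750.9375 ng/mL·h
Extrapolated tail: C_last / k_e = 60.2 / 0.227 = 265.198
AUC_0→∞ = 750.9375 + 265.198 = 1016.1355 ng/mL·h

AUC = 1020 ng/mL·h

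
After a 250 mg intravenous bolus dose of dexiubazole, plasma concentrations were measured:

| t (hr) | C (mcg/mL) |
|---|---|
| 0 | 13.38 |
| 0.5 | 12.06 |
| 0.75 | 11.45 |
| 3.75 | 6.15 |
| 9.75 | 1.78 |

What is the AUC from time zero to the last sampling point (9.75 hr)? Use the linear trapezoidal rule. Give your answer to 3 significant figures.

Trapezoidal AUC_0→9.75:
  [0→0.5]: (13.38+12.06)/2 × 0.5 = 6.36
  [0.5→0.75]: (12.06+11.45)/2 × 0.25 = 2.93875
  [0.75→3.75]: (11.45+6.15)/2 × 3 = 26.4
  [3.75→9.75]: (6.15+1.78)/2 × 6 = 23.79
  Sum = 59.48875 mcg/mL·hr

AUC = 59.5 mcg/mL·hr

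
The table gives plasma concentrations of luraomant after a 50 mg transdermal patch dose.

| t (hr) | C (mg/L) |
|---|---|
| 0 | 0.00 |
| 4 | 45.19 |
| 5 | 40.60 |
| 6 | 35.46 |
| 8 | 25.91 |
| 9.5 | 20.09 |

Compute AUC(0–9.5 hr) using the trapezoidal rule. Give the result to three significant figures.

Trapezoidal AUC_0→9.5:
  [0→4]: (0.00+45.19)/2 × 4 = 90.38
  [4→5]: (45.19+40.60)/2 × 1 = 42.895
  [5→6]: (40.60+35.46)/2 × 1 = 38.03
  [6→8]: (35.46+25.91)/2 × 2 = 61.37
  [8→9.5]: (25.91+20.09)/2 × 1.5 = 34.5
  Sum = 267.175 mg/L·hr

AUC = 267 mg/L·hr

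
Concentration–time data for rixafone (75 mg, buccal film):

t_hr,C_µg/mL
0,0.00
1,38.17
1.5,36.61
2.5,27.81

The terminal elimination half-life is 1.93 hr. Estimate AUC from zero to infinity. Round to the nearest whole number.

Trapezoidal AUC_0→2.5:
  [0→1]: (0.00+38.17)/2 × 1 = 19.085
  [1→1.5]: (38.17+36.61)/2 × 0.5 = 18.695
  [1.5→2.5]: (36.61+27.81)/2 × 1 = 32.21
  Sum = 69.99 µg/mL·hr
k_e = ln2 / t½ = 0.693147 / 1.93 = 0.3591 hr^-1
Extrapolated tail: C_last / k_e = 27.81 / 0.3591 = 77.444
AUC_0→∞ = 69.99 + 77.444 = 147.434 µg/mL·hr

AUC = 147 µg/mL·hr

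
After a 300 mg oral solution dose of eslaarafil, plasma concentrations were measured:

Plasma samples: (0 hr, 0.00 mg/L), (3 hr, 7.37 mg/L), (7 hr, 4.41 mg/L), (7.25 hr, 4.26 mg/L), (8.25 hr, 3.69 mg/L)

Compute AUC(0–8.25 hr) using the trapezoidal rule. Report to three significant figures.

AUC = 39.7 mg/L·hr

Trapezoidal AUC_0→8.25:
  [0→3]: (0.00+7.37)/2 × 3 = 11.055
  [3→7]: (7.37+4.41)/2 × 4 = 23.56
  [7→7.25]: (4.41+4.26)/2 × 0.25 = 1.08375
  [7.25→8.25]: (4.26+3.69)/2 × 1 = 3.975
  Sum = 39.67375 mg/L·hr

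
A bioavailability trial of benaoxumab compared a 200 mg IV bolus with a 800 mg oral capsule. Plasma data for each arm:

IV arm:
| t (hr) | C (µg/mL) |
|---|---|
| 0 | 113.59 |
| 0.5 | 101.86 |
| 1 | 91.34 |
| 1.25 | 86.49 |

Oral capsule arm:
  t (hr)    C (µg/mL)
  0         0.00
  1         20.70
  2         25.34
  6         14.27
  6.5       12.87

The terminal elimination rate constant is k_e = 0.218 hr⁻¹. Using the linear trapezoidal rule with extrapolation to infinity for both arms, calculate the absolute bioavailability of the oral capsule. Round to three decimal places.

Trapezoidal AUC_0→1.25 (IV):
  [0→0.5]: (113.59+101.86)/2 × 0.5 = 53.8625
  [0.5→1]: (101.86+91.34)/2 × 0.5 = 48.3
  [1→1.25]: (91.34+86.49)/2 × 0.25 = 22.22875
  Sum = 124.39125 µg/mL·hr
IV tail: 86.49/0.218 = 396.743; AUC_iv,0→∞ = 124.39125 + 396.743 = 521.13425 µg/mL·hr
Trapezoidal AUC_0→6.5 (oral capsule):
  [0→1]: (0.00+20.70)/2 × 1 = 10.35
  [1→2]: (20.70+25.34)/2 × 1 = 23.02
  [2→6]: (25.34+14.27)/2 × 4 = 79.22
  [6→6.5]: (14.27+12.87)/2 × 0.5 = 6.785
  Sum = 119.375 µg/mL·hr
oral capsule tail: 12.87/0.218 = 59.037; AUC_ev,0→∞ = 119.375 + 59.037 = 178.412 µg/mL·hr
F = (AUC_ev/D_ev)/(AUC_iv/D_iv) = (178.412/800)/(521.13425/200) = 0.223015/2.60567 = 0.0856

F = 0.086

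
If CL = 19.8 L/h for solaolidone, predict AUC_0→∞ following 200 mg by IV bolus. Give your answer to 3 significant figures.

AUC_0→∞ = Dose_iv / CL
        = 200 / 19.8 = 10.101 mg/L·h

AUC = 10.1 mg/L·h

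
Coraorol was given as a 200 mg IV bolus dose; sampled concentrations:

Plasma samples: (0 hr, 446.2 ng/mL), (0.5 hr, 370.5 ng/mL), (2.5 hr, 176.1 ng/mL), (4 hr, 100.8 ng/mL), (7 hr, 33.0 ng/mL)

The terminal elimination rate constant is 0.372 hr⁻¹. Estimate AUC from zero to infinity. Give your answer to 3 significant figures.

AUC = 1250 ng/mL·hr

Trapezoidal AUC_0→7:
  [0→0.5]: (446.2+370.5)/2 × 0.5 = 204.175
  [0.5→2.5]: (370.5+176.1)/2 × 2 = 546.6
  [2.5→4]: (176.1+100.8)/2 × 1.5 = 207.675
  [4→7]: (100.8+33.0)/2 × 3 = 200.7
  Sum = 1159.15 ng/mL·hr
Extrapolated tail: C_last / k_e = 33.0 / 0.372 = 88.710
AUC_0→∞ = 1159.15 + 88.710 = 1247.86 ng/mL·hr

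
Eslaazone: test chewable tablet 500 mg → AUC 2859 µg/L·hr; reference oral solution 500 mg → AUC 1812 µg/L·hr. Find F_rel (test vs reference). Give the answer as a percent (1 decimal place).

F_rel = 157.8%

F_rel = (AUC_test/D_test) / (AUC_ref/D_ref)
      = (2859/500) / (1812/500)
      = 5.718 / 3.624 = 1.5778 = 157.78%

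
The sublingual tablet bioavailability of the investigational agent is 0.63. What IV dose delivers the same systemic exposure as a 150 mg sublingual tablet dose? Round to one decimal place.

Systemic exposure from an extravascular dose = F × D_ev, so the equivalent IV dose is F × D_ev.
D_iv = F × D_ev = 0.63 × 150 = 94.5 mg

D_iv = 94.5 mg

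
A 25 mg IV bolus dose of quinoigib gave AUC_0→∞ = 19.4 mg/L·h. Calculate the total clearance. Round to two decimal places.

CL = 1.29 L/h

CL = Dose_iv / AUC_0→∞
   = 25 / 19.4 = 1.28866 L/h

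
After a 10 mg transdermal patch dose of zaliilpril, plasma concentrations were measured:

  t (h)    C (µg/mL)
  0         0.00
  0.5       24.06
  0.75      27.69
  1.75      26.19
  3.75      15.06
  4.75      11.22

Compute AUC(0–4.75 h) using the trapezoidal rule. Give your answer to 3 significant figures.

AUC = 93.8 µg/mL·h

Trapezoidal AUC_0→4.75:
  [0→0.5]: (0.00+24.06)/2 × 0.5 = 6.015
  [0.5→0.75]: (24.06+27.69)/2 × 0.25 = 6.46875
  [0.75→1.75]: (27.69+26.19)/2 × 1 = 26.94
  [1.75→3.75]: (26.19+15.06)/2 × 2 = 41.25
  [3.75→4.75]: (15.06+11.22)/2 × 1 = 13.14
  Sum = 93.81375 µg/mL·h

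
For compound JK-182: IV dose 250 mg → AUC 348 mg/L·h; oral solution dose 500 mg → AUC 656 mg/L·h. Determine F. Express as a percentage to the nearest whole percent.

F = (AUC_ev / D_ev) / (AUC_iv / D_iv)
  = (656/500) / (348/250)
  = 1.312 / 1.392 = 0.9425
  = 94.25%

F = 94%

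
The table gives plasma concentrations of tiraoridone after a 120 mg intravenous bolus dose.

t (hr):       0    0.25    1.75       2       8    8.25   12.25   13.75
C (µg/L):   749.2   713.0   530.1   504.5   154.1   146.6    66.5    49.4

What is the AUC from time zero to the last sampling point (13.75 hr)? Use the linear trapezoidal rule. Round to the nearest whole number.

AUC = 3771 µg/L·hr

Trapezoidal AUC_0→13.75:
  [0→0.25]: (749.2+713.0)/2 × 0.25 = 182.775
  [0.25→1.75]: (713.0+530.1)/2 × 1.5 = 932.325
  [1.75→2]: (530.1+504.5)/2 × 0.25 = 129.325
  [2→8]: (504.5+154.1)/2 × 6 = 1975.8
  [8→8.25]: (154.1+146.6)/2 × 0.25 = 37.5875
  [8.25→12.25]: (146.6+66.5)/2 × 4 = 426.2
  [12.25→13.75]: (66.5+49.4)/2 × 1.5 = 86.925
  Sum = 3770.9375 µg/L·hr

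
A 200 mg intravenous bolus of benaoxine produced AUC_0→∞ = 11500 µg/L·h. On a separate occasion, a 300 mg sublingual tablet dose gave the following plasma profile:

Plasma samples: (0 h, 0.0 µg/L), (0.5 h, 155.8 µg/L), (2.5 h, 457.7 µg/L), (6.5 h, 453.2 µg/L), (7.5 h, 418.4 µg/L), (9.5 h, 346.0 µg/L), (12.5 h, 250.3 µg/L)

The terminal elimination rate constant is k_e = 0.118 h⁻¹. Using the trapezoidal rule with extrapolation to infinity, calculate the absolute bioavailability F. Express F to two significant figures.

Trapezoidal AUC_0→12.5 (sublingual tablet):
  [0→0.5]: (0.0+155.8)/2 × 0.5 = 38.95
  [0.5→2.5]: (155.8+457.7)/2 × 2 = 613.5
  [2.5→6.5]: (457.7+453.2)/2 × 4 = 1821.8
  [6.5→7.5]: (453.2+418.4)/2 × 1 = 435.8
  [7.5→9.5]: (418.4+346.0)/2 × 2 = 764.4
  [9.5→12.5]: (346.0+250.3)/2 × 3 = 894.45
  Sum = 4568.9 µg/L·h
Tail: C_last/k_e = 250.3/0.118 = 2121.186
AUC_0→∞ (sublingual tablet) = 4568.9 + 2121.186 = 6690.086 µg/L·h
F = (AUC_ev/D_ev)/(AUC_iv/D_iv) = (6690.086/300)/(11500/200) = 22.3003/57.5 = 0.3878

F = 0.39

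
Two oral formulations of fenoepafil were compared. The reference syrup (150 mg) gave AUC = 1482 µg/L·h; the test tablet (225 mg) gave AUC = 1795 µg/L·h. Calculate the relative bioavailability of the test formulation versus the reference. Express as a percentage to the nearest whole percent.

F_rel = 81%

F_rel = (AUC_test/D_test) / (AUC_ref/D_ref)
      = (1795/225) / (1482/150)
      = 7.97778 / 9.88 = 0.8075 = 80.75%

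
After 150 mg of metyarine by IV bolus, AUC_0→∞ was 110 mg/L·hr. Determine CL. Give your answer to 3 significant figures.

CL = 1.36 L/hr

CL = Dose_iv / AUC_0→∞
   = 150 / 110 = 1.36364 L/hr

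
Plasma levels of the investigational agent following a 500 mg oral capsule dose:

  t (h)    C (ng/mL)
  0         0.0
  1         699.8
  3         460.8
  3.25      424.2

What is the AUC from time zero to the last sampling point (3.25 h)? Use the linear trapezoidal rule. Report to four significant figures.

Trapezoidal AUC_0→3.25:
  [0→1]: (0.0+699.8)/2 × 1 = 349.9
  [1→3]: (699.8+460.8)/2 × 2 = 1160.6
  [3→3.25]: (460.8+424.2)/2 × 0.25 = 110.625
  Sum = 1621.125 ng/mL·h

AUC = 1621 ng/mL·h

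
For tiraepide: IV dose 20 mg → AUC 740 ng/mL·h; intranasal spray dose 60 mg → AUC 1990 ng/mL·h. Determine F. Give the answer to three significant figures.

F = 0.896

F = (AUC_ev / D_ev) / (AUC_iv / D_iv)
  = (1990/60) / (740/20)
  = 33.1667 / 37 = 0.8964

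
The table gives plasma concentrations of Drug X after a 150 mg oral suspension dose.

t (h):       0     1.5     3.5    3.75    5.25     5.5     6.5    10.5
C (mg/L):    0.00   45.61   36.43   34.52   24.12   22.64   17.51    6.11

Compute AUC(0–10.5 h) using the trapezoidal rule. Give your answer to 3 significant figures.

AUC = 242 mg/L·h

Trapezoidal AUC_0→10.5:
  [0→1.5]: (0.00+45.61)/2 × 1.5 = 34.2075
  [1.5→3.5]: (45.61+36.43)/2 × 2 = 82.04
  [3.5→3.75]: (36.43+34.52)/2 × 0.25 = 8.86875
  [3.75→5.25]: (34.52+24.12)/2 × 1.5 = 43.98
  [5.25→5.5]: (24.12+22.64)/2 × 0.25 = 5.845
  [5.5→6.5]: (22.64+17.51)/2 × 1 = 20.075
  [6.5→10.5]: (17.51+6.11)/2 × 4 = 47.24
  Sum = 242.25625 mg/L·h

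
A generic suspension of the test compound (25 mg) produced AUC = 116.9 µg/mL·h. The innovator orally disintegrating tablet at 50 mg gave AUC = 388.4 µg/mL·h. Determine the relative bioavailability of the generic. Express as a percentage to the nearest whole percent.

F_rel = (AUC_test/D_test) / (AUC_ref/D_ref)
      = (116.9/25) / (388.4/50)
      = 4.676 / 7.768 = 0.6020 = 60.20%

F_rel = 60%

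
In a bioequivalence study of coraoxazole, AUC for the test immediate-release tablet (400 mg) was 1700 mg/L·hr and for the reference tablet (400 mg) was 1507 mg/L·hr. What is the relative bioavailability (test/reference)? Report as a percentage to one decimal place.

F_rel = (AUC_test/D_test) / (AUC_ref/D_ref)
      = (1700/400) / (1507/400)
      = 4.25 / 3.7675 = 1.1281 = 112.81%

F_rel = 112.8%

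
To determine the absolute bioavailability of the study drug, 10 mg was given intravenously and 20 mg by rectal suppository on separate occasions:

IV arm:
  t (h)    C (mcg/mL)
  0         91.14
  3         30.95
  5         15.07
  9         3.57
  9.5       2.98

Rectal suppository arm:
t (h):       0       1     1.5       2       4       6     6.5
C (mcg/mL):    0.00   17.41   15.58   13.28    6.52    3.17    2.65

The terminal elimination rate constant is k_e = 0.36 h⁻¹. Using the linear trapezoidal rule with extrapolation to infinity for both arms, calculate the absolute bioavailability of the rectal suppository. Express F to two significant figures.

Trapezoidal AUC_0→9.5 (IV):
  [0→3]: (91.14+30.95)/2 × 3 = 183.135
  [3→5]: (30.95+15.07)/2 × 2 = 46.02
  [5→9]: (15.07+3.57)/2 × 4 = 37.28
  [9→9.5]: (3.57+2.98)/2 × 0.5 = 1.6375
  Sum = 268.0725 mcg/mL·h
IV tail: 2.98/0.36 = 8.278; AUC_iv,0→∞ = 268.0725 + 8.278 = 276.3505 mcg/mL·h
Trapezoidal AUC_0→6.5 (rectal suppository):
  [0→1]: (0.00+17.41)/2 × 1 = 8.705
  [1→1.5]: (17.41+15.58)/2 × 0.5 = 8.2475
  [1.5→2]: (15.58+13.28)/2 × 0.5 = 7.215
  [2→4]: (13.28+6.52)/2 × 2 = 19.8
  [4→6]: (6.52+3.17)/2 × 2 = 9.69
  [6→6.5]: (3.17+2.65)/2 × 0.5 = 1.455
  Sum = 55.1125 mcg/mL·h
rectal suppository tail: 2.65/0.36 = 7.361; AUC_ev,0→∞ = 55.1125 + 7.361 = 62.4735 mcg/mL·h
F = (AUC_ev/D_ev)/(AUC_iv/D_iv) = (62.4735/20)/(276.3505/10) = 3.123675/27.63505 = 0.1130

F = 0.11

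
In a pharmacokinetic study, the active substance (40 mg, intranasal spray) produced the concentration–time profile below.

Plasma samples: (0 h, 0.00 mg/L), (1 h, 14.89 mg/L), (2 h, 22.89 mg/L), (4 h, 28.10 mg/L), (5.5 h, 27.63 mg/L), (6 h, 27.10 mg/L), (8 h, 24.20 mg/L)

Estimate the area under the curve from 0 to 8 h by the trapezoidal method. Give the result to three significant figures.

AUC = 184 mg/L·h

Trapezoidal AUC_0→8:
  [0→1]: (0.00+14.89)/2 × 1 = 7.445
  [1→2]: (14.89+22.89)/2 × 1 = 18.89
  [2→4]: (22.89+28.10)/2 × 2 = 50.99
  [4→5.5]: (28.10+27.63)/2 × 1.5 = 41.7975
  [5.5→6]: (27.63+27.10)/2 × 0.5 = 13.6825
  [6→8]: (27.10+24.20)/2 × 2 = 51.3
  Sum = 184.105 mg/L·h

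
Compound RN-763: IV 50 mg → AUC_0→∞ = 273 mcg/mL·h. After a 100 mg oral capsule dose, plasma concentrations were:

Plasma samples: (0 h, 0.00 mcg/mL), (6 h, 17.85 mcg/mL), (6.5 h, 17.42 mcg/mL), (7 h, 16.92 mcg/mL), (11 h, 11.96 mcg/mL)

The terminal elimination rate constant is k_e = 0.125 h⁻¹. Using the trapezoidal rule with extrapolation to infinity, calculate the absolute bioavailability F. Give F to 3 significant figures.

Trapezoidal AUC_0→11 (oral capsule):
  [0→6]: (0.00+17.85)/2 × 6 = 53.55
  [6→6.5]: (17.85+17.42)/2 × 0.5 = 8.8175
  [6.5→7]: (17.42+16.92)/2 × 0.5 = 8.585
  [7→11]: (16.92+11.96)/2 × 4 = 57.76
  Sum = 128.7125 mcg/mL·h
Tail: C_last/k_e = 11.96/0.125 = 95.680
AUC_0→∞ (oral capsule) = 128.7125 + 95.680 = 224.3925 mcg/mL·h
F = (AUC_ev/D_ev)/(AUC_iv/D_iv) = (224.3925/100)/(273/50) = 2.243925/5.46 = 0.4110

F = 0.411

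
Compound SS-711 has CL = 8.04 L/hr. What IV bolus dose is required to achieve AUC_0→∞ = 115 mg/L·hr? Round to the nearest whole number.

Dose = 925 mg

Dose_iv = CL × AUC_0→∞
     = 8.04 × 115 = 924.6 mg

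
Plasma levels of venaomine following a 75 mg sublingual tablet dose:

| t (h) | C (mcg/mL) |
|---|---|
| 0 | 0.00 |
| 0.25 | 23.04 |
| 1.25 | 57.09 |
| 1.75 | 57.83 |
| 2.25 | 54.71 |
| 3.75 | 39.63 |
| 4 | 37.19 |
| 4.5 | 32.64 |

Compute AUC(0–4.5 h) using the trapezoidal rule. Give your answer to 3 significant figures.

AUC = 198 mcg/mL·h

Trapezoidal AUC_0→4.5:
  [0→0.25]: (0.00+23.04)/2 × 0.25 = 2.88
  [0.25→1.25]: (23.04+57.09)/2 × 1 = 40.065
  [1.25→1.75]: (57.09+57.83)/2 × 0.5 = 28.73
  [1.75→2.25]: (57.83+54.71)/2 × 0.5 = 28.135
  [2.25→3.75]: (54.71+39.63)/2 × 1.5 = 70.755
  [3.75→4]: (39.63+37.19)/2 × 0.25 = 9.6025
  [4→4.5]: (37.19+32.64)/2 × 0.5 = 17.4575
  Sum = 197.625 mcg/mL·h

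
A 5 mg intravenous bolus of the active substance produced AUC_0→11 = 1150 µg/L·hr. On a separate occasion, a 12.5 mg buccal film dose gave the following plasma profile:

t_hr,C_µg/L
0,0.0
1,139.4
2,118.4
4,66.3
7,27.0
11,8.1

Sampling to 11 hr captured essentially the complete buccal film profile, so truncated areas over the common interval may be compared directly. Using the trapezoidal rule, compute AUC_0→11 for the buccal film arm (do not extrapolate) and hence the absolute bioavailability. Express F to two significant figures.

F = 0.21

Trapezoidal AUC_0→11 (buccal film):
  [0→1]: (0.0+139.4)/2 × 1 = 69.7
  [1→2]: (139.4+118.4)/2 × 1 = 128.9
  [2→4]: (118.4+66.3)/2 × 2 = 184.7
  [4→7]: (66.3+27.0)/2 × 3 = 139.95
  [7→11]: (27.0+8.1)/2 × 4 = 70.2
  Sum = 593.45 µg/L·hr
F = (AUC_ev/D_ev)/(AUC_iv/D_iv) = (593.45/12.5)/(1150/5) = 47.476/230 = 0.2064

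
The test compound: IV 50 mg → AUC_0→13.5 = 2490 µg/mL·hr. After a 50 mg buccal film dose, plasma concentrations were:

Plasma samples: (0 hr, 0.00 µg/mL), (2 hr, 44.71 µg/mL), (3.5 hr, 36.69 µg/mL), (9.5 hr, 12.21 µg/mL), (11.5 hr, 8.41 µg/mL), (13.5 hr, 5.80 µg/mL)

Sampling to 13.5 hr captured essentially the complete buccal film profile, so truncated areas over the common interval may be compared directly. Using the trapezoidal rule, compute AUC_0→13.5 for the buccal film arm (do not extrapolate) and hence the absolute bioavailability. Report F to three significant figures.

Trapezoidal AUC_0→13.5 (buccal film):
  [0→2]: (0.00+44.71)/2 × 2 = 44.71
  [2→3.5]: (44.71+36.69)/2 × 1.5 = 61.05
  [3.5→9.5]: (36.69+12.21)/2 × 6 = 146.7
  [9.5→11.5]: (12.21+8.41)/2 × 2 = 20.62
  [11.5→13.5]: (8.41+5.80)/2 × 2 = 14.21
  Sum = 287.29 µg/mL·hr
F = (AUC_ev/D_ev)/(AUC_iv/D_iv) = (287.29/50)/(2490/50) = 5.7458/49.8 = 0.1154

F = 0.115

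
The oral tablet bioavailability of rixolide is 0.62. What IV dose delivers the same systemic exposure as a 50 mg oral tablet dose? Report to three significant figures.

Systemic exposure from an extravascular dose = F × D_ev, so the equivalent IV dose is F × D_ev.
D_iv = F × D_ev = 0.62 × 50 = 31 mg

D_iv = 31.0 mg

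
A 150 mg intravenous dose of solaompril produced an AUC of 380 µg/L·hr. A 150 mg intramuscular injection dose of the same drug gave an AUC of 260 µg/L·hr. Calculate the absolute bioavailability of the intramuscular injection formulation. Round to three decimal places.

F = (AUC_ev / D_ev) / (AUC_iv / D_iv)
  = (260/150) / (380/150)
  = 1.73333 / 2.53333 = 0.6842

F = 0.684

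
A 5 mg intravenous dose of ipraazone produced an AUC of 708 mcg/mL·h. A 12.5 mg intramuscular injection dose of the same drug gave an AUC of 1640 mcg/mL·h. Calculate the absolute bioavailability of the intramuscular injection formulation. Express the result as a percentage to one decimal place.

F = 92.7%

F = (AUC_ev / D_ev) / (AUC_iv / D_iv)
  = (1640/12.5) / (708/5)
  = 131.2 / 141.6 = 0.9266
  = 92.66%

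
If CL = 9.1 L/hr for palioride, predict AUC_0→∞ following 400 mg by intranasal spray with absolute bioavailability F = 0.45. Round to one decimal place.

AUC_0→∞ = F × Dose / CL
        = 0.45 × 400 / 9.1 = 19.7802 mg/L·hr

AUC = 19.8 mg/L·hr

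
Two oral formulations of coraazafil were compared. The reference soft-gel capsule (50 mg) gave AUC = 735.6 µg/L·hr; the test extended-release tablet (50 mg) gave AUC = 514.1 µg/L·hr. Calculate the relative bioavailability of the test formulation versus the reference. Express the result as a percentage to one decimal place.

F_rel = 69.9%

F_rel = (AUC_test/D_test) / (AUC_ref/D_ref)
      = (514.1/50) / (735.6/50)
      = 10.282 / 14.712 = 0.6989 = 69.89%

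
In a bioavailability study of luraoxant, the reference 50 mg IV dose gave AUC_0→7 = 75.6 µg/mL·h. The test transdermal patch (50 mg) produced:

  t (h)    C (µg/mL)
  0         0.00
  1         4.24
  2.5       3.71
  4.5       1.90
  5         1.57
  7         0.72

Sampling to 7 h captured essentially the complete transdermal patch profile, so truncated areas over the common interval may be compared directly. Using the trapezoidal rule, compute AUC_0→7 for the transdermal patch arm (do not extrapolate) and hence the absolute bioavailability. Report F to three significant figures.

Trapezoidal AUC_0→7 (transdermal patch):
  [0→1]: (0.00+4.24)/2 × 1 = 2.12
  [1→2.5]: (4.24+3.71)/2 × 1.5 = 5.9625
  [2.5→4.5]: (3.71+1.90)/2 × 2 = 5.61
  [4.5→5]: (1.90+1.57)/2 × 0.5 = 0.8675
  [5→7]: (1.57+0.72)/2 × 2 = 2.29
  Sum = 16.85 µg/mL·h
F = (AUC_ev/D_ev)/(AUC_iv/D_iv) = (16.85/50)/(75.6/50) = 0.337/1.512 = 0.2229

F = 0.223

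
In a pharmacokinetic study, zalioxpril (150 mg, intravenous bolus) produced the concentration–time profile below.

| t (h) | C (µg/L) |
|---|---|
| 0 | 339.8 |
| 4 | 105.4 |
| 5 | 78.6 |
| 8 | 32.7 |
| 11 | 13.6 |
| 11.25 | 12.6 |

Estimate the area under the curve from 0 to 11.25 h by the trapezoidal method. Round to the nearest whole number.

AUC = 1222 µg/L·h

Trapezoidal AUC_0→11.25:
  [0→4]: (339.8+105.4)/2 × 4 = 890.4
  [4→5]: (105.4+78.6)/2 × 1 = 92.0
  [5→8]: (78.6+32.7)/2 × 3 = 166.95
  [8→11]: (32.7+13.6)/2 × 3 = 69.45
  [11→11.25]: (13.6+12.6)/2 × 0.25 = 3.275
  Sum = 1222.075 µg/L·h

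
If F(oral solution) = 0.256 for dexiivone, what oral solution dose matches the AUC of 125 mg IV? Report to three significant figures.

For equal systemic exposure: F × D_ev = D_iv
D_ev = D_iv / F = 125 / 0.256 = 488.28125 mg

D_oral = 488 mg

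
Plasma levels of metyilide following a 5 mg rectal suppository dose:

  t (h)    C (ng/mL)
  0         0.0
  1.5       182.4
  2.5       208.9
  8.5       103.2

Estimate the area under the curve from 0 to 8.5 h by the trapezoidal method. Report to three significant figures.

Trapezoidal AUC_0→8.5:
  [0→1.5]: (0.0+182.4)/2 × 1.5 = 136.8
  [1.5→2.5]: (182.4+208.9)/2 × 1 = 195.65
  [2.5→8.5]: (208.9+103.2)/2 × 6 = 936.3
  Sum = 1268.75 ng/mL·h

AUC = 1270 ng/mL·h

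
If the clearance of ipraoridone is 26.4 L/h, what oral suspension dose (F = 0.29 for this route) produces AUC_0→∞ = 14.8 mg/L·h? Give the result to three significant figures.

Dose = CL × AUC_0→∞ / F
     = 26.4 × 14.8 / 0.29 = 1347.31 mg

Dose = 1350 mg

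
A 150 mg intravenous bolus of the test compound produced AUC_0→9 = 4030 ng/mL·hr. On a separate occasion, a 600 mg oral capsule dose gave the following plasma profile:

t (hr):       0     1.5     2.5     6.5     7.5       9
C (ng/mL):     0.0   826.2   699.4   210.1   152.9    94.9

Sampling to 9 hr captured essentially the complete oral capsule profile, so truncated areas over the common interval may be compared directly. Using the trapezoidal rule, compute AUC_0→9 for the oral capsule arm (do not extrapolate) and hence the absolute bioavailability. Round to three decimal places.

F = 0.221

Trapezoidal AUC_0→9 (oral capsule):
  [0→1.5]: (0.0+826.2)/2 × 1.5 = 619.65
  [1.5→2.5]: (826.2+699.4)/2 × 1 = 762.8
  [2.5→6.5]: (699.4+210.1)/2 × 4 = 1819.0
  [6.5→7.5]: (210.1+152.9)/2 × 1 = 181.5
  [7.5→9]: (152.9+94.9)/2 × 1.5 = 185.85
  Sum = 3568.8 ng/mL·hr
F = (AUC_ev/D_ev)/(AUC_iv/D_iv) = (3568.8/600)/(4030/150) = 5.948/26.8667 = 0.2214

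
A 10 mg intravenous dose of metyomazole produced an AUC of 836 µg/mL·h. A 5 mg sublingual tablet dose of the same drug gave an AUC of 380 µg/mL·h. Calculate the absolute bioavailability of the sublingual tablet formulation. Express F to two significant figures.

F = 0.91

F = (AUC_ev / D_ev) / (AUC_iv / D_iv)
  = (380/5) / (836/10)
  = 76 / 83.6 = 0.9091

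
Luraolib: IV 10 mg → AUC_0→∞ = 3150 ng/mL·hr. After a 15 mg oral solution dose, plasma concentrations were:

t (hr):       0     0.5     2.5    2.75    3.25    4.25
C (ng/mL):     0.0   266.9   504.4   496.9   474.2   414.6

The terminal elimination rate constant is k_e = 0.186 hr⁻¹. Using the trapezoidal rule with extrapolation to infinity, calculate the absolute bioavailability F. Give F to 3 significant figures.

Trapezoidal AUC_0→4.25 (oral solution):
  [0→0.5]: (0.0+266.9)/2 × 0.5 = 66.725
  [0.5→2.5]: (266.9+504.4)/2 × 2 = 771.3
  [2.5→2.75]: (504.4+496.9)/2 × 0.25 = 125.1625
  [2.75→3.25]: (496.9+474.2)/2 × 0.5 = 242.775
  [3.25→4.25]: (474.2+414.6)/2 × 1 = 444.4
  Sum = 1650.3625 ng/mL·hr
Tail: C_last/k_e = 414.6/0.186 = 2229.032
AUC_0→∞ (oral solution) = 1650.3625 + 2229.032 = 3879.3945 ng/mL·hr
F = (AUC_ev/D_ev)/(AUC_iv/D_iv) = (3879.3945/15)/(3150/10) = 258.6263/315 = 0.8210

F = 0.821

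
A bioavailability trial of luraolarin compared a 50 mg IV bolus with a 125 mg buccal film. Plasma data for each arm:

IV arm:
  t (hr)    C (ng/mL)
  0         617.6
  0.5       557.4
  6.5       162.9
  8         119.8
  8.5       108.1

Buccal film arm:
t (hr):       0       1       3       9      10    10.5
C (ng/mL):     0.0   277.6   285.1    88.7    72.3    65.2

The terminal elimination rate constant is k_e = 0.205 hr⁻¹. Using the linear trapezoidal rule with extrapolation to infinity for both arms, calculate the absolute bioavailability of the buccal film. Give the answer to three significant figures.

Trapezoidal AUC_0→8.5 (IV):
  [0→0.5]: (617.6+557.4)/2 × 0.5 = 293.75
  [0.5→6.5]: (557.4+162.9)/2 × 6 = 2160.9
  [6.5→8]: (162.9+119.8)/2 × 1.5 = 212.025
  [8→8.5]: (119.8+108.1)/2 × 0.5 = 56.975
  Sum = 2723.65 ng/mL·hr
IV tail: 108.1/0.205 = 527.317; AUC_iv,0→∞ = 2723.65 + 527.317 = 3250.967 ng/mL·hr
Trapezoidal AUC_0→10.5 (buccal film):
  [0→1]: (0.0+277.6)/2 × 1 = 138.8
  [1→3]: (277.6+285.1)/2 × 2 = 562.7
  [3→9]: (285.1+88.7)/2 × 6 = 1121.4
  [9→10]: (88.7+72.3)/2 × 1 = 80.5
  [10→10.5]: (72.3+65.2)/2 × 0.5 = 34.375
  Sum = 1937.775 ng/mL·hr
buccal film tail: 65.2/0.205 = 318.049; AUC_ev,0→∞ = 1937.775 + 318.049 = 2255.824 ng/mL·hr
F = (AUC_ev/D_ev)/(AUC_iv/D_iv) = (2255.824/125)/(3250.967/50) = 18.046592/65.01934 = 0.2776

F = 0.278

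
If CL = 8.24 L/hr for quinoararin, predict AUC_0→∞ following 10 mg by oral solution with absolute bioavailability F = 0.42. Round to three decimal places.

AUC = 0.510 mg/L·hr

AUC_0→∞ = F × Dose / CL
        = 0.42 × 10 / 8.24 = 0.509709 mg/L·hr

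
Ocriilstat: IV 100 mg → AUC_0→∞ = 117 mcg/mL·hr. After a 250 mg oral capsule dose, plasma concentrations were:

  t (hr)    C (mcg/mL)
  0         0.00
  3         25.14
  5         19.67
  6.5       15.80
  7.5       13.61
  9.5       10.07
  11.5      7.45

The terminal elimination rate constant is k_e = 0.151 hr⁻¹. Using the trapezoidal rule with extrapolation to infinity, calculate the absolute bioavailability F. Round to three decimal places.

Trapezoidal AUC_0→11.5 (oral capsule):
  [0→3]: (0.00+25.14)/2 × 3 = 37.71
  [3→5]: (25.14+19.67)/2 × 2 = 44.81
  [5→6.5]: (19.67+15.80)/2 × 1.5 = 26.6025
  [6.5→7.5]: (15.80+13.61)/2 × 1 = 14.705
  [7.5→9.5]: (13.61+10.07)/2 × 2 = 23.68
  [9.5→11.5]: (10.07+7.45)/2 × 2 = 17.52
  Sum = 165.0275 mcg/mL·hr
Tail: C_last/k_e = 7.45/0.151 = 49.338
AUC_0→∞ (oral capsule) = 165.0275 + 49.338 = 214.3655 mcg/mL·hr
F = (AUC_ev/D_ev)/(AUC_iv/D_iv) = (214.3655/250)/(117/100) = 0.857462/1.17 = 0.7329

F = 0.733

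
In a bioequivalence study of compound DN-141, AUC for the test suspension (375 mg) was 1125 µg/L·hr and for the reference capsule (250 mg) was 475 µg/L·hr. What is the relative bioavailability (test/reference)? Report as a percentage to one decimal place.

F_rel = 157.9%

F_rel = (AUC_test/D_test) / (AUC_ref/D_ref)
      = (1125/375) / (475/250)
      = 3 / 1.9 = 1.5789 = 157.89%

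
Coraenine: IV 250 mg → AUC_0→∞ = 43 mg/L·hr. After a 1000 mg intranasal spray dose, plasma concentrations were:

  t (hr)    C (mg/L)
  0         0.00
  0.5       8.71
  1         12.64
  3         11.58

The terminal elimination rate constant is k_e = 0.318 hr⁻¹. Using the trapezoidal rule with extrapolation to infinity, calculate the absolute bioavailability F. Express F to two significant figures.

Trapezoidal AUC_0→3 (intranasal spray):
  [0→0.5]: (0.00+8.71)/2 × 0.5 = 2.1775
  [0.5→1]: (8.71+12.64)/2 × 0.5 = 5.3375
  [1→3]: (12.64+11.58)/2 × 2 = 24.22
  Sum = 31.735 mg/L·hr
Tail: C_last/k_e = 11.58/0.318 = 36.415
AUC_0→∞ (intranasal spray) = 31.735 + 36.415 = 68.15 mg/L·hr
F = (AUC_ev/D_ev)/(AUC_iv/D_iv) = (68.15/1000)/(43/250) = 0.06815/0.172 = 0.3962

F = 0.40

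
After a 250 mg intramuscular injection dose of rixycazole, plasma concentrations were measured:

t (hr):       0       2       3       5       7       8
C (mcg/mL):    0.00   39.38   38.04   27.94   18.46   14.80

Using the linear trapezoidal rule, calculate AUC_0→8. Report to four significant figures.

Trapezoidal AUC_0→8:
  [0→2]: (0.00+39.38)/2 × 2 = 39.38
  [2→3]: (39.38+38.04)/2 × 1 = 38.71
  [3→5]: (38.04+27.94)/2 × 2 = 65.98
  [5→7]: (27.94+18.46)/2 × 2 = 46.4
  [7→8]: (18.46+14.80)/2 × 1 = 16.63
  Sum = 207.1 mcg/mL·hr

AUC = 207.1 mcg/mL·hr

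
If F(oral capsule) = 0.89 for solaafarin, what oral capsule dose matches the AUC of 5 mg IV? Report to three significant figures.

D_oral = 5.62 mg

For equal systemic exposure: F × D_ev = D_iv
D_ev = D_iv / F = 5 / 0.89 = 5.61798 mg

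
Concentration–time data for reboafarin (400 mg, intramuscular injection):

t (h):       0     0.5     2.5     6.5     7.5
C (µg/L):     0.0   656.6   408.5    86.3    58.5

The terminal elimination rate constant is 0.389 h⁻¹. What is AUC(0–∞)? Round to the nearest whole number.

AUC = 2442 µg/L·h

Trapezoidal AUC_0→7.5:
  [0→0.5]: (0.0+656.6)/2 × 0.5 = 164.15
  [0.5→2.5]: (656.6+408.5)/2 × 2 = 1065.1
  [2.5→6.5]: (408.5+86.3)/2 × 4 = 989.6
  [6.5→7.5]: (86.3+58.5)/2 × 1 = 72.4
  Sum = 2291.25 µg/L·h
Extrapolated tail: C_last / k_e = 58.5 / 0.389 = 150.386
AUC_0→∞ = 2291.25 + 150.386 = 2441.636 µg/L·h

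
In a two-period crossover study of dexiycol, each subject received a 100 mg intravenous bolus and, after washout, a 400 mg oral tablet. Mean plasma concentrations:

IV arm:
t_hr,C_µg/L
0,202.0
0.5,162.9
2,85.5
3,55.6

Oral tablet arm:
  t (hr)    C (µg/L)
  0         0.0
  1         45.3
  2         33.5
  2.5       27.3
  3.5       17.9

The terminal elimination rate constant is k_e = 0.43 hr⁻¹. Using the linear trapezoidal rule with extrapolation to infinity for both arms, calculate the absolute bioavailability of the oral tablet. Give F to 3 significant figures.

F = 0.0741

Trapezoidal AUC_0→3 (IV):
  [0→0.5]: (202.0+162.9)/2 × 0.5 = 91.225
  [0.5→2]: (162.9+85.5)/2 × 1.5 = 186.3
  [2→3]: (85.5+55.6)/2 × 1 = 70.55
  Sum = 348.075 µg/L·hr
IV tail: 55.6/0.43 = 129.302; AUC_iv,0→∞ = 348.075 + 129.302 = 477.377 µg/L·hr
Trapezoidal AUC_0→3.5 (oral tablet):
  [0→1]: (0.0+45.3)/2 × 1 = 22.65
  [1→2]: (45.3+33.5)/2 × 1 = 39.4
  [2→2.5]: (33.5+27.3)/2 × 0.5 = 15.2
  [2.5→3.5]: (27.3+17.9)/2 × 1 = 22.6
  Sum = 99.85 µg/L·hr
oral tablet tail: 17.9/0.43 = 41.628; AUC_ev,0→∞ = 99.85 + 41.628 = 141.478 µg/L·hr
F = (AUC_ev/D_ev)/(AUC_iv/D_iv) = (141.478/400)/(477.377/100) = 0.353695/4.77377 = 0.0741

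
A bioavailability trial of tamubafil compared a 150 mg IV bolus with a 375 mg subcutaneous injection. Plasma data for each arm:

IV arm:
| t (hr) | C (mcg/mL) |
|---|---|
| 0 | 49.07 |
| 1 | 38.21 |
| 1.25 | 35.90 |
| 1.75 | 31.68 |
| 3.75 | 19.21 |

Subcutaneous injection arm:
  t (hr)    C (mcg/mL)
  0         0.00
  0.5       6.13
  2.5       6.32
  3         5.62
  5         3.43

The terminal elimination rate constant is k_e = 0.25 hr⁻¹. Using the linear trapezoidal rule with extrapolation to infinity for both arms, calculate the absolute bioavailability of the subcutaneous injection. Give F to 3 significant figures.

Trapezoidal AUC_0→3.75 (IV):
  [0→1]: (49.07+38.21)/2 × 1 = 43.64
  [1→1.25]: (38.21+35.90)/2 × 0.25 = 9.26375
  [1.25→1.75]: (35.90+31.68)/2 × 0.5 = 16.895
  [1.75→3.75]: (31.68+19.21)/2 × 2 = 50.89
  Sum = 120.68875 mcg/mL·hr
IV tail: 19.21/0.25 = 76.840; AUC_iv,0→∞ = 120.68875 + 76.840 = 197.52875 mcg/mL·hr
Trapezoidal AUC_0→5 (subcutaneous injection):
  [0→0.5]: (0.00+6.13)/2 × 0.5 = 1.5325
  [0.5→2.5]: (6.13+6.32)/2 × 2 = 12.45
  [2.5→3]: (6.32+5.62)/2 × 0.5 = 2.985
  [3→5]: (5.62+3.43)/2 × 2 = 9.05
  Sum = 26.0175 mcg/mL·hr
subcutaneous injection tail: 3.43/0.25 = 13.720; AUC_ev,0→∞ = 26.0175 + 13.720 = 39.7375 mcg/mL·hr
F = (AUC_ev/D_ev)/(AUC_iv/D_iv) = (39.7375/375)/(197.52875/150) = 0.105967/1.31686 = 0.0805

F = 0.0805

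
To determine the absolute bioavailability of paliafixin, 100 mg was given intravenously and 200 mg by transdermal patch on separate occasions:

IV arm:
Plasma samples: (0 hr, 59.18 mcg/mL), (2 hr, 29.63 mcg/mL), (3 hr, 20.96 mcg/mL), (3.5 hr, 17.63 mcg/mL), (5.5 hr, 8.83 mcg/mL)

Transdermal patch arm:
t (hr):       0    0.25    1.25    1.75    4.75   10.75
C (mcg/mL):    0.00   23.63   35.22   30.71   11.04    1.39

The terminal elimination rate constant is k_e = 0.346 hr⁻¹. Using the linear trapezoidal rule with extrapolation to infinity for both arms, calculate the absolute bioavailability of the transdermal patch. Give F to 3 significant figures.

F = 0.435

Trapezoidal AUC_0→5.5 (IV):
  [0→2]: (59.18+29.63)/2 × 2 = 88.81
  [2→3]: (29.63+20.96)/2 × 1 = 25.295
  [3→3.5]: (20.96+17.63)/2 × 0.5 = 9.6475
  [3.5→5.5]: (17.63+8.83)/2 × 2 = 26.46
  Sum = 150.2125 mcg/mL·hr
IV tail: 8.83/0.346 = 25.520; AUC_iv,0→∞ = 150.2125 + 25.520 = 175.7325 mcg/mL·hr
Trapezoidal AUC_0→10.75 (transdermal patch):
  [0→0.25]: (0.00+23.63)/2 × 0.25 = 2.95375
  [0.25→1.25]: (23.63+35.22)/2 × 1 = 29.425
  [1.25→1.75]: (35.22+30.71)/2 × 0.5 = 16.4825
  [1.75→4.75]: (30.71+11.04)/2 × 3 = 62.625
  [4.75→10.75]: (11.04+1.39)/2 × 6 = 37.29
  Sum = 148.77625 mcg/mL·hr
transdermal patch tail: 1.39/0.346 = 4.017; AUC_ev,0→∞ = 148.77625 + 4.017 = 152.79325 mcg/mL·hr
F = (AUC_ev/D_ev)/(AUC_iv/D_iv) = (152.79325/200)/(175.7325/100) = 0.76396625/1.757325 = 0.4347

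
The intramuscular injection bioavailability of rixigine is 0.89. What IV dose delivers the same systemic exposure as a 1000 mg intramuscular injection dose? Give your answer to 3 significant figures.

D_iv = 890 mg

Systemic exposure from an extravascular dose = F × D_ev, so the equivalent IV dose is F × D_ev.
D_iv = F × D_ev = 0.89 × 1000 = 890 mg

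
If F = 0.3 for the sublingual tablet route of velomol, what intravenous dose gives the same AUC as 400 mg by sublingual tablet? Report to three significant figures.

Systemic exposure from an extravascular dose = F × D_ev, so the equivalent IV dose is F × D_ev.
D_iv = F × D_ev = 0.3 × 400 = 120 mg

D_iv = 120 mg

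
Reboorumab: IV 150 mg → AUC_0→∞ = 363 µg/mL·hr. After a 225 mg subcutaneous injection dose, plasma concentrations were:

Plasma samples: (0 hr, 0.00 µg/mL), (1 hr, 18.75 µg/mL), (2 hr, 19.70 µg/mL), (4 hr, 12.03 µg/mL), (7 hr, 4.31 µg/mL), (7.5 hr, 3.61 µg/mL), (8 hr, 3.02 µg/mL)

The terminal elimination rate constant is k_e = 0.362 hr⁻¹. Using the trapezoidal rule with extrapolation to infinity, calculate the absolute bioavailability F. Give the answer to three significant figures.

Trapezoidal AUC_0→8 (subcutaneous injection):
  [0→1]: (0.00+18.75)/2 × 1 = 9.375
  [1→2]: (18.75+19.70)/2 × 1 = 19.225
  [2→4]: (19.70+12.03)/2 × 2 = 31.73
  [4→7]: (12.03+4.31)/2 × 3 = 24.51
  [7→7.5]: (4.31+3.61)/2 × 0.5 = 1.98
  [7.5→8]: (3.61+3.02)/2 × 0.5 = 1.6575
  Sum = 88.4775 µg/mL·hr
Tail: C_last/k_e = 3.02/0.362 = 8.343
AUC_0→∞ (subcutaneous injection) = 88.4775 + 8.343 = 96.8205 µg/mL·hr
F = (AUC_ev/D_ev)/(AUC_iv/D_iv) = (96.8205/225)/(363/150) = 0.430313/2.42 = 0.1778

F = 0.178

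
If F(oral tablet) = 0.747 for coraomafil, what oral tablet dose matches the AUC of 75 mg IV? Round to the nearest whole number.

For equal systemic exposure: F × D_ev = D_iv
D_ev = D_iv / F = 75 / 0.747 = 100.402 mg

D_oral = 100 mg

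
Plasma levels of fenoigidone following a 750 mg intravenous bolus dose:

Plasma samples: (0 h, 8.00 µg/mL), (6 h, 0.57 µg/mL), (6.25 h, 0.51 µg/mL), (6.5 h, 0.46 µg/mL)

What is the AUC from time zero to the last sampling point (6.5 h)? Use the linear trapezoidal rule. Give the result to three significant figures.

AUC = 26.0 µg/mL·h

Trapezoidal AUC_0→6.5:
  [0→6]: (8.00+0.57)/2 × 6 = 25.71
  [6→6.25]: (0.57+0.51)/2 × 0.25 = 0.135
  [6.25→6.5]: (0.51+0.46)/2 × 0.25 = 0.12125
  Sum = 25.96625 µg/mL·h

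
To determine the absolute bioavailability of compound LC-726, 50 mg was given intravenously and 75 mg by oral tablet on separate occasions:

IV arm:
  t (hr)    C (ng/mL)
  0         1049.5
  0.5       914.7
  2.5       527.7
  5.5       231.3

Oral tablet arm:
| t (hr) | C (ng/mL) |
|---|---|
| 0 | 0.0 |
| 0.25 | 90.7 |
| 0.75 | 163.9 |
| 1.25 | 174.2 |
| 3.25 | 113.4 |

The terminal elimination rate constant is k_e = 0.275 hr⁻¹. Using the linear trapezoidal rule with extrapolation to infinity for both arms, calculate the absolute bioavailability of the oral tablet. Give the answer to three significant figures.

F = 0.146

Trapezoidal AUC_0→5.5 (IV):
  [0→0.5]: (1049.5+914.7)/2 × 0.5 = 491.05
  [0.5→2.5]: (914.7+527.7)/2 × 2 = 1442.4
  [2.5→5.5]: (527.7+231.3)/2 × 3 = 1138.5
  Sum = 3071.95 ng/mL·hr
IV tail: 231.3/0.275 = 841.091; AUC_iv,0→∞ = 3071.95 + 841.091 = 3913.041 ng/mL·hr
Trapezoidal AUC_0→3.25 (oral tablet):
  [0→0.25]: (0.0+90.7)/2 × 0.25 = 11.3375
  [0.25→0.75]: (90.7+163.9)/2 × 0.5 = 63.65
  [0.75→1.25]: (163.9+174.2)/2 × 0.5 = 84.525
  [1.25→3.25]: (174.2+113.4)/2 × 2 = 287.6
  Sum = 447.1125 ng/mL·hr
oral tablet tail: 113.4/0.275 = 412.364; AUC_ev,0→∞ = 447.1125 + 412.364 = 859.4765 ng/mL·hr
F = (AUC_ev/D_ev)/(AUC_iv/D_iv) = (859.4765/75)/(3913.041/50) = 11.4597/78.26082 = 0.1464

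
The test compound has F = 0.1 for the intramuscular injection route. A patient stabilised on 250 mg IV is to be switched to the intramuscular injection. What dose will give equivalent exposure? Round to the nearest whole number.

For equal systemic exposure: F × D_ev = D_iv
D_ev = D_iv / F = 250 / 0.1 = 2500 mg

D_intramuscular = 2500 mg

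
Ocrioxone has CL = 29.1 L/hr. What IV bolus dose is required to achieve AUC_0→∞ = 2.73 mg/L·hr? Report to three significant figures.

Dose = 79.4 mg

Dose_iv = CL × AUC_0→∞
     = 29.1 × 2.73 = 79.443 mg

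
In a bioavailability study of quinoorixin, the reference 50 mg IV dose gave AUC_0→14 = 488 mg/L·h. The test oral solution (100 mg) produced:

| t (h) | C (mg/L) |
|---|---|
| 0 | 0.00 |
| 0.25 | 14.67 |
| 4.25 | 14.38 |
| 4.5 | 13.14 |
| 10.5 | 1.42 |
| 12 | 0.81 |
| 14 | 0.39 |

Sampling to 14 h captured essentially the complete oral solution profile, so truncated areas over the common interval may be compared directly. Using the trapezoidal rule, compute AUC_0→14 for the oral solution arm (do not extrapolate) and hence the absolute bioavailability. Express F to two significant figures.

F = 0.11

Trapezoidal AUC_0→14 (oral solution):
  [0→0.25]: (0.00+14.67)/2 × 0.25 = 1.83375
  [0.25→4.25]: (14.67+14.38)/2 × 4 = 58.1
  [4.25→4.5]: (14.38+13.14)/2 × 0.25 = 3.44
  [4.5→10.5]: (13.14+1.42)/2 × 6 = 43.68
  [10.5→12]: (1.42+0.81)/2 × 1.5 = 1.6725
  [12→14]: (0.81+0.39)/2 × 2 = 1.2
  Sum = 109.92625 mg/L·h
F = (AUC_ev/D_ev)/(AUC_iv/D_iv) = (109.92625/100)/(488/50) = 1.0992625/9.76 = 0.1126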